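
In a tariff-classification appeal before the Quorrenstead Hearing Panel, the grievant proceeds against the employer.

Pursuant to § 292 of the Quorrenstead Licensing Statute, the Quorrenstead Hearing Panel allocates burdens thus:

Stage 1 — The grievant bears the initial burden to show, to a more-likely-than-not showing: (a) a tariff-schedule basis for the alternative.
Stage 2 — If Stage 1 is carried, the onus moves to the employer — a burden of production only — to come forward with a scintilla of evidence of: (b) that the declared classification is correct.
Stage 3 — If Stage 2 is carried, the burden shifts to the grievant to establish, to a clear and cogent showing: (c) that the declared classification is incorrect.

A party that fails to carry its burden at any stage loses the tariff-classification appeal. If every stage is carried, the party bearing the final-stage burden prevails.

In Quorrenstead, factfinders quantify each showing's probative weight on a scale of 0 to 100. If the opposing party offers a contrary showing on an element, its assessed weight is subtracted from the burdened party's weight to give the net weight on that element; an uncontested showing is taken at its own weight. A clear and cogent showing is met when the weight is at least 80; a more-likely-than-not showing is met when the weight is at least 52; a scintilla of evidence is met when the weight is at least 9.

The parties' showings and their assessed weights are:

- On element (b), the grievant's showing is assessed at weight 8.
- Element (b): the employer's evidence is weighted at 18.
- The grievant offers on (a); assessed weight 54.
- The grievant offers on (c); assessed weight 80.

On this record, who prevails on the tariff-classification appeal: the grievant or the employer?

grievant

Stage 1 (grievant, a more-likely-than-not showing, weight is at least 52): (a) 54 ≥ 52 — meets.
  The grievant carries Stage 1; the employer now bears the burden.
Stage 2 (employer, a scintilla of evidence, weight is at least 9): (b) net 18−8=10 ≥ 9 — meets.
  All elements met. The burden passes to the grievant.
Stage 3 (grievant, a clear and cogent showing, weight is at least 80): (c) 80 ≥ 80 — meets.
  All elements met at the final stage.
All stages carried — the grievant prevails.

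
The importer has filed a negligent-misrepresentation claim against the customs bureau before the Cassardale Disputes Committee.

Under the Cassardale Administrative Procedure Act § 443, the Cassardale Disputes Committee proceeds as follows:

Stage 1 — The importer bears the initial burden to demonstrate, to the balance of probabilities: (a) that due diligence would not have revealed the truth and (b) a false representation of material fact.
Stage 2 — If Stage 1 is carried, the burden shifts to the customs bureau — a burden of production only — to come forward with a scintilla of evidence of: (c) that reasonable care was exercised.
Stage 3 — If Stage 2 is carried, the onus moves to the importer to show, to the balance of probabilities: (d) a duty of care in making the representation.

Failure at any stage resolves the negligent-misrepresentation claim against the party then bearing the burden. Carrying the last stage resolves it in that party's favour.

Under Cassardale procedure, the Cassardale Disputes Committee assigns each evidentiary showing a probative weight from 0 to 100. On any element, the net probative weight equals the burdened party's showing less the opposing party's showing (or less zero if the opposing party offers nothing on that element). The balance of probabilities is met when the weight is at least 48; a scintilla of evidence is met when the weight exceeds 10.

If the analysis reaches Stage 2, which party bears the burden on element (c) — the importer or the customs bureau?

Stage 2's rule assigns the burden to the customs bureau (to a scintilla of evidence).

customs bureau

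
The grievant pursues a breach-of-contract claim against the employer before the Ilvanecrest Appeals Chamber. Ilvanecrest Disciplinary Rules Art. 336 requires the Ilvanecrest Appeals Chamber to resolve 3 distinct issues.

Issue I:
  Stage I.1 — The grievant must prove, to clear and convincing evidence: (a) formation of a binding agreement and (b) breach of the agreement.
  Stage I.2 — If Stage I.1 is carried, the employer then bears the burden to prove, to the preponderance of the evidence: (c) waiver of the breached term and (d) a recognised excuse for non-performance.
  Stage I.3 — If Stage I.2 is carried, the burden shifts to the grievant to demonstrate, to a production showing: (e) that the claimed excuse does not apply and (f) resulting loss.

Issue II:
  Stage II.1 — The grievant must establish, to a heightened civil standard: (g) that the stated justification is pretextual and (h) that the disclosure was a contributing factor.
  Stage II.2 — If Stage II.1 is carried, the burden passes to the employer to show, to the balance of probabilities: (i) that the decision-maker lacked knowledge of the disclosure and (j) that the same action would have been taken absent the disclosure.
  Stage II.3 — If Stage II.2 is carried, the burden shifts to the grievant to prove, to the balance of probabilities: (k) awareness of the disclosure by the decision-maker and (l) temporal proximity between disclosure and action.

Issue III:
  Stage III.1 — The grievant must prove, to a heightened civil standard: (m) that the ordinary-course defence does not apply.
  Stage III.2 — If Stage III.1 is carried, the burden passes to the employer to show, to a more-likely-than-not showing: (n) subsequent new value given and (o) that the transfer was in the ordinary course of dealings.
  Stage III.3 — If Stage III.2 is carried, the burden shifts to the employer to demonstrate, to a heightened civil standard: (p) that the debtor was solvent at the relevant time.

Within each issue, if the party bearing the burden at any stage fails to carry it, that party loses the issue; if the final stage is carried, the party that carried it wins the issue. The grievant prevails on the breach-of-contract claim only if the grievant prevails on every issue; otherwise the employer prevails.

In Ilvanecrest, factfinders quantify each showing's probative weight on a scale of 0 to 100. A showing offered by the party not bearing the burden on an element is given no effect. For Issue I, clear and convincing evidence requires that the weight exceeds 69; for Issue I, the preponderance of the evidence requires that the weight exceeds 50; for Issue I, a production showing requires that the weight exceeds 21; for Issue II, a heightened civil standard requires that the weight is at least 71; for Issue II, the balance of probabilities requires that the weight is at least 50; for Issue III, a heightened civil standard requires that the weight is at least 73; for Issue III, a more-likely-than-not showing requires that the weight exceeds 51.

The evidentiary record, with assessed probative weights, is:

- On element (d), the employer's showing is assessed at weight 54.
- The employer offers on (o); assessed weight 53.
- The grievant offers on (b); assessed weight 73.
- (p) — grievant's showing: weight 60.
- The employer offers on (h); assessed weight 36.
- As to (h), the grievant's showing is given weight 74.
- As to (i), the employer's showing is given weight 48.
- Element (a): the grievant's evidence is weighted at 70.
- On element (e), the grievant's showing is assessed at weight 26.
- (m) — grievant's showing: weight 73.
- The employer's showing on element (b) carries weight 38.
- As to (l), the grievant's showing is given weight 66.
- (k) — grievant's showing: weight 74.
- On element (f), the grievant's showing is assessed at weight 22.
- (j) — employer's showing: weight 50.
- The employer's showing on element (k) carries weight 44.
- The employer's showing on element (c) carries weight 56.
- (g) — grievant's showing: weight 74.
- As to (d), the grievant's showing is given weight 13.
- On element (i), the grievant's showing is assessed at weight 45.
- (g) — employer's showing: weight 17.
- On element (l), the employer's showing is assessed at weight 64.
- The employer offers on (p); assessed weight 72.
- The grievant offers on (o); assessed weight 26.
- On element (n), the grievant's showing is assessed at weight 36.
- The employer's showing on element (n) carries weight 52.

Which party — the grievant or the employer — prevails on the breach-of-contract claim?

— Issue I —
At Stage I.1 the grievant must meet clear and convincing evidence (weight exceeds 69): on (a) the weight is 70, > 69, so (a) meets the standard; on (b) the weight is 73 (the employer's 38 is given no effect), > 69, so (b) meets the standard.
  All elements met. The burden passes to the employer.
At Stage I.2 the employer must meet the preponderance of the evidence (weight exceeds 50): on (c) the weight is 56, which does exceed 50, so (c) meets the standard; on (d) the weight is 54 (the grievant's 13 is given no effect), > 50, so (d) meets the standard.
  Stage I.2 is satisfied; the onus moves to the grievant.
At Stage I.3 the grievant must meet a production showing (weight exceeds 21): on (e) the weight is 26, > 21, so (e) meets the standard; on (f) the weight is 22, > 21, so (f) meets the standard.
  The grievant carries the last stage.
Every stage carried; the grievant prevails on this issue.
— Issue II —
Stage II.1 — burden on grievant; standard: a heightened civil standard (weight is at least 71).
    (g): 74 (employer's 17 disregarded) ≥ 71 [met]
    (h): 74 (employer's 36 disregarded) ≥ 71 [met]
  The grievant carries Stage II.1; the employer now bears the burden.
Stage II.2 — burden on employer; standard: the balance of probabilities (weight is at least 50).
    (i): 48 (grievant's 45 disregarded) < 50 [not met]
    (j): 50 ≥ 50 [met]
  Stage II.2 not carried; the employer fails its burden.
The analysis ends at Stage II.2; the grievant prevails on this issue.
— Issue III —
Stage III.1 — burden on grievant; standard: a heightened civil standard (weight is at least 73).
    (m): 73 ≥ 73 [met]
  Stage III.1 is satisfied; the onus moves to the employer.
Stage III.2 — burden on employer; standard: a more-likely-than-not showing (weight exceeds 51).
    (n): 52 (grievant's 36 disregarded) > 51 [met]
    (o): 53 (grievant's 26 disregarded) > 51 [met]
  Stage III.2 is satisfied; the employer continues to bear the burden.
Stage III.3 — burden on employer; standard: a heightened civil standard (weight is at least 73).
    (p): 72 (grievant's 60 disregarded) < 73 [not met]
  Stage III.3 not carried; the employer fails its burden.
So the grievant prevails on this issue.
Per-issue: Issue I → grievant; Issue II → grievant; Issue III → grievant. The grievant must prevail on every issue; overall, the grievant prevails.

grievant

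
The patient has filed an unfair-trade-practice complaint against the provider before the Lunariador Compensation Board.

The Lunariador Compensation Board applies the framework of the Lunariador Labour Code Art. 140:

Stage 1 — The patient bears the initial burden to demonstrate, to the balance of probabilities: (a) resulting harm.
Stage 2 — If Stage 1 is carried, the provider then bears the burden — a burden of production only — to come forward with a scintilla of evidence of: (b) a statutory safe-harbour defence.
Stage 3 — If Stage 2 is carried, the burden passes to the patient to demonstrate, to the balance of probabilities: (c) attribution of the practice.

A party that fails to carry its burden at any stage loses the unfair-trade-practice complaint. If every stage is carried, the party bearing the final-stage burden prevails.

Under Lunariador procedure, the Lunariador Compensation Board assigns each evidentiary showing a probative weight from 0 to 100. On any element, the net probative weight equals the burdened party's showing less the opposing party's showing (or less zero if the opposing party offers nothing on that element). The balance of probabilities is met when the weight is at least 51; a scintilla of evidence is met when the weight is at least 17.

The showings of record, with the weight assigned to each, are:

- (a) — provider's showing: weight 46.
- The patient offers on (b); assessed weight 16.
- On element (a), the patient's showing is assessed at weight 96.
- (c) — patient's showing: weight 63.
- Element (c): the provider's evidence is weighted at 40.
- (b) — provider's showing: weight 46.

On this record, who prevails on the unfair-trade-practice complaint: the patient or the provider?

Stage 1 (patient, the balance of probabilities, weight is at least 51): (a) net 96−46=50 < 51 — fails.
  Stage 1 not carried; the patient fails its burden.
So the provider prevails.

provider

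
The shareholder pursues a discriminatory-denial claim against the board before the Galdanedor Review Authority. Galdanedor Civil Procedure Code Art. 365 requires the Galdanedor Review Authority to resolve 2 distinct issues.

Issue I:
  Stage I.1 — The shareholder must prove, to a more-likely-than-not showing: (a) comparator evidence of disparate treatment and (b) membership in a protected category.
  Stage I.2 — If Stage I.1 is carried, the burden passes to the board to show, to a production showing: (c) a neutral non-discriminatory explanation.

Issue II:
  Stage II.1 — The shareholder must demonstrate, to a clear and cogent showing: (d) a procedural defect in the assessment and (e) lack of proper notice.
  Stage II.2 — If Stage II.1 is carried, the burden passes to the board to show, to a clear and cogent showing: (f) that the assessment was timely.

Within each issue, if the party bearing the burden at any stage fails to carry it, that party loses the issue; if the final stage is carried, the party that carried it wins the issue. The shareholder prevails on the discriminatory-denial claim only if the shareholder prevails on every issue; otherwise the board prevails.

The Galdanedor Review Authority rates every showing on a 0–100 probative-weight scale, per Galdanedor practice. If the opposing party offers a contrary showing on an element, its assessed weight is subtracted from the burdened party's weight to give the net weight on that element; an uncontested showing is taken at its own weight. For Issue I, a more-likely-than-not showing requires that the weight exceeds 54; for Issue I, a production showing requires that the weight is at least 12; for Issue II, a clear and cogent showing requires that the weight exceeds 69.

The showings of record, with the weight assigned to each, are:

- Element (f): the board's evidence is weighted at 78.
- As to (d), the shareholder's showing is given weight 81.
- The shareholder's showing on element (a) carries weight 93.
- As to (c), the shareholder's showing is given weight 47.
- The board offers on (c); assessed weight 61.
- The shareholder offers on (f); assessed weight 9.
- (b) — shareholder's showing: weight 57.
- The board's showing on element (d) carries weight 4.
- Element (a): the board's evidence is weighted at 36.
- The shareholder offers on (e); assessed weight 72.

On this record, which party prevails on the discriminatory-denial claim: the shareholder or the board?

board

— Issue I —
At Stage I.1 the shareholder must meet a more-likely-than-not showing (weight exceeds 54): on (a) the weight is 93 less the opposing 36 gives net 57, which does exceed 54, so (a) meets the standard; on (b) the weight is 57, which does exceed 54, so (b) meets the standard.
  The shareholder carries Stage I.1; the board now bears the burden.
At Stage I.2 the board must meet a production showing (weight is at least 12): on (c) the weight is 61 less the opposing 47 gives net 14, ≥ 12, so (c) meets the standard.
  The board carries the last stage.
Every stage carried; the board prevails on this issue.
— Issue II —
Stage II.1 (shareholder, a clear and cogent showing, weight exceeds 69): (d) net 81−4=77 > 69 — meets; (e) 72 > 69 — meets.
  The shareholder carries Stage II.1; the board now bears the burden.
Stage II.2 (board, a clear and cogent showing, weight exceeds 69): (f) net 78−9=69 ≤ 69 — fails.
  Stage II.2 not carried; the board fails its burden.
The shareholder prevails on this issue.
Per-issue: Issue I → board; Issue II → shareholder. The shareholder must prevail on every issue; overall, the board prevails.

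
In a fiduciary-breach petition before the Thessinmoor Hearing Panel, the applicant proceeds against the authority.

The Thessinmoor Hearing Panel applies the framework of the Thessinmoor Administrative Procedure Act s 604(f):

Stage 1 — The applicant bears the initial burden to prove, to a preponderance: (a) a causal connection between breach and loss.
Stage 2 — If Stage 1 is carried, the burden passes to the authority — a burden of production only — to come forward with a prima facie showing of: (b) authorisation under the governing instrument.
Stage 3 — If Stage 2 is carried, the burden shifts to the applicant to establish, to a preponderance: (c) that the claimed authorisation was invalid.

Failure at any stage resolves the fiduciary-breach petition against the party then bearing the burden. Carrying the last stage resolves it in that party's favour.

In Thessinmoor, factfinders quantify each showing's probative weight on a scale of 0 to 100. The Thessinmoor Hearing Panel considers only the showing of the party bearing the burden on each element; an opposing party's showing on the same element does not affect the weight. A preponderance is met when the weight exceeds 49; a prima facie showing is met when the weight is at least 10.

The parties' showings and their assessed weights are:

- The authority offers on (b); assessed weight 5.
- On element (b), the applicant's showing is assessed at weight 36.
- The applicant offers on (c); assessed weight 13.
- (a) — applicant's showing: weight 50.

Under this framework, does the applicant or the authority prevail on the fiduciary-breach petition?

At Stage 1 the applicant must meet a preponderance (weight exceeds 49): on (a) the weight is 50, which does exceed 49, so (a) meets the standard.
  The applicant carries Stage 1; the authority now bears the burden.
At Stage 2 the authority must meet a prima facie showing (weight is at least 10): on (b) the weight is 5 (the applicant's 36 is given no effect), < 10, so (b) does not meet the standard.
  Not every element is met, so the authority fails to carry Stage 2.
The applicant prevails.

applicant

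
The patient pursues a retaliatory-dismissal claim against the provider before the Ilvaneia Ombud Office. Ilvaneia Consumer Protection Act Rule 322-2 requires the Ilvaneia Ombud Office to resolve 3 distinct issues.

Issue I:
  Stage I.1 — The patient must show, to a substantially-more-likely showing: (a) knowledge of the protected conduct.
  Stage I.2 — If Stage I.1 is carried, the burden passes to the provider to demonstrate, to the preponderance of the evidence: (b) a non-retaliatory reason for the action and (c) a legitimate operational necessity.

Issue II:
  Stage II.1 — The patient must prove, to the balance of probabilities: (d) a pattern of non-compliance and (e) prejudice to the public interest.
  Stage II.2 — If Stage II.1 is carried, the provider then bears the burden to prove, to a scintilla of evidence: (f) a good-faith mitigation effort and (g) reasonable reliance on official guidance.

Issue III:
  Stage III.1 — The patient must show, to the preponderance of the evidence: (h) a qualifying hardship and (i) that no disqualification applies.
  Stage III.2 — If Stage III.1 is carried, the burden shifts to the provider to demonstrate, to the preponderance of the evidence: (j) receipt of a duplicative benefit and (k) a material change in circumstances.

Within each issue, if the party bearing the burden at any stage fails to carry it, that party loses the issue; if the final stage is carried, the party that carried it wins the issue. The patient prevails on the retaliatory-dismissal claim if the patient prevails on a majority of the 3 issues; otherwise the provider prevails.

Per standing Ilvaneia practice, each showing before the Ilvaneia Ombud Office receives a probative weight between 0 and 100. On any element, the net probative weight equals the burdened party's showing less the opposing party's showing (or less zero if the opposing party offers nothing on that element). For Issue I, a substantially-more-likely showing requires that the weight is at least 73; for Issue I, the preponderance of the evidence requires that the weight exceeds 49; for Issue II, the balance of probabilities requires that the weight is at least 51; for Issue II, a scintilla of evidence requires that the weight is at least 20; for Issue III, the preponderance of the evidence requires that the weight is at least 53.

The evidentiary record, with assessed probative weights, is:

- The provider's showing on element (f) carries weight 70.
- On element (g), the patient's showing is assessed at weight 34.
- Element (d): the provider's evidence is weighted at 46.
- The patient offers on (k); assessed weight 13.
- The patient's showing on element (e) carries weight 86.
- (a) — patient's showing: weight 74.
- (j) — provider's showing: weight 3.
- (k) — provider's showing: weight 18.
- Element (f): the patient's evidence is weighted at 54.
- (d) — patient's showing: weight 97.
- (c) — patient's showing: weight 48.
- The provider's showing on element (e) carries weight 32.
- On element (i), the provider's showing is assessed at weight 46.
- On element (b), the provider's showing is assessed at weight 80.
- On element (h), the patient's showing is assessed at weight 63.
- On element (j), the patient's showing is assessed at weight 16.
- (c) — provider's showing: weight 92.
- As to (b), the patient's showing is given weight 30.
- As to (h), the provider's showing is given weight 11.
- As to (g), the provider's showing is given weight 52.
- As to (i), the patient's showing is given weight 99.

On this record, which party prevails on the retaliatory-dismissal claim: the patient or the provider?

patient

— Issue I —
Stage I.1 (patient, a substantially-more-likely showing, weight is at least 73): (a) 74 ≥ 73 — meets.
  The patient carries Stage I.1; the provider now bears the burden.
Stage I.2 (provider, the preponderance of the evidence, weight exceeds 49): (b) net 80−30=50 > 49 — meets; (c) net 92−48=44 ≤ 49 — fails.
  Not every element is met, so the provider fails to carry Stage I.2.
The analysis ends at Stage I.2; the patient prevails on this issue.
— Issue II —
At Stage II.1 the patient must meet the balance of probabilities (weight is at least 51): on (d) the weight is 97 less the opposing 46 gives net 51, which does reach 51, so (d) meets the standard; on (e) the weight is 86 less the opposing 32 gives net 54, which does reach 51, so (e) meets the standard.
  The patient carries Stage II.1; the provider now bears the burden.
At Stage II.2 the provider must meet a scintilla of evidence (weight is at least 20): on (f) the weight is 70 less the opposing 54 gives net 16, < 20, so (f) does not meet the standard; on (g) the weight is 52 less the opposing 34 gives net 18, which does not reach 20, so (g) does not meet the standard.
  Not every element is met, so the provider fails to carry Stage II.2.
The patient prevails on this issue.
— Issue III —
At Stage III.1 the patient must meet the preponderance of the evidence (weight is at least 53): on (h) the weight is 63 less the opposing 11 gives net 52, < 53, so (h) does not meet the standard; on (i) the weight is 99 less the opposing 46 gives net 53, which does reach 53, so (i) meets the standard.
  Stage III.1 not carried; the patient fails its burden.
The analysis ends at Stage III.1; the provider prevails on this issue.
Per-issue: Issue I → patient; Issue II → patient; Issue III → provider. The patient must prevail on a majority of issues; overall, the patient prevails.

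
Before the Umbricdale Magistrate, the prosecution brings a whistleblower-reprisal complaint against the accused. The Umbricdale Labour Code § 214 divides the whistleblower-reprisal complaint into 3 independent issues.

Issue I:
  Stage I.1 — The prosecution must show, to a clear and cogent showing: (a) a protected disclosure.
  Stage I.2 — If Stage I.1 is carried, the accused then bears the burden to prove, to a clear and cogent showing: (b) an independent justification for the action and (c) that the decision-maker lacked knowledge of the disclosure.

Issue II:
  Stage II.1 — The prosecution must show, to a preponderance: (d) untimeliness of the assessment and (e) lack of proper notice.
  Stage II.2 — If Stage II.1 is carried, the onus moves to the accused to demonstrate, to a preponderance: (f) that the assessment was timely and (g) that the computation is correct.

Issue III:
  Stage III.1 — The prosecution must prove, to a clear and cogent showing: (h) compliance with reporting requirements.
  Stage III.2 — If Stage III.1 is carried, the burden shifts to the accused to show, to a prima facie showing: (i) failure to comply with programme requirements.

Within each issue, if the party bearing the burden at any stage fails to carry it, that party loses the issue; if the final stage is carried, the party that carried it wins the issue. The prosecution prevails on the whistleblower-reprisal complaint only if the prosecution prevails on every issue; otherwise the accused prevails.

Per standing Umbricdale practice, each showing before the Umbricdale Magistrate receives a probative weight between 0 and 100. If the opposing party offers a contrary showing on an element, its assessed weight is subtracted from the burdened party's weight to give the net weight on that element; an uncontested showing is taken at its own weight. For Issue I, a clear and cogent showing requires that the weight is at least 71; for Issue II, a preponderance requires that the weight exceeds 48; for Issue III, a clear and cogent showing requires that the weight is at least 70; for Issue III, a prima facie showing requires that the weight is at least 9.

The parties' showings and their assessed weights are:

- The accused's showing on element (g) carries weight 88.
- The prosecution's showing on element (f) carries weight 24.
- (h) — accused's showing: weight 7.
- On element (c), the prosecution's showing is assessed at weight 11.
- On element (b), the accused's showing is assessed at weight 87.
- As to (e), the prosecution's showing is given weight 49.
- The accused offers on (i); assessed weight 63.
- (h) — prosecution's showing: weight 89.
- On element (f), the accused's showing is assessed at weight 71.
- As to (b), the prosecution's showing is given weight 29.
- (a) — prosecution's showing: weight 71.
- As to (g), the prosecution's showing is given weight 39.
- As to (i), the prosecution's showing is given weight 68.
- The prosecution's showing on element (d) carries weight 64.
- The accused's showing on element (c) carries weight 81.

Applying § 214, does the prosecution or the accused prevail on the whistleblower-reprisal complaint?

— Issue I —
Stage I.1 — burden on prosecution; standard: a clear and cogent showing (weight is at least 71).
    (a): 71 ≥ 71 [met]
  Stage I.1 carried; the burden shifts to the accused.
Stage I.2 — burden on accused; standard: a clear and cogent showing (weight is at least 71).
    (b): 87 − 29 = 58 < 71 [not met]
    (c): 81 − 11 = 70 < 71 [not met]
  The accused does not carry Stage I.2.
So the prosecution prevails on this issue.
— Issue II —
Stage II.1 (prosecution, a preponderance, weight exceeds 48): (d) 64 > 48 — meets; (e) 49 > 48 — meets.
  All elements met. The burden passes to the accused.
Stage II.2 (accused, a preponderance, weight exceeds 48): (f) net 71−24=47 ≤ 48 — fails; (g) net 88−39=49 > 48 — meets.
  Not every element is met, so the accused fails to carry Stage II.2.
The prosecution prevails on this issue.
— Issue III —
Stage III.1 (prosecution, a clear and cogent showing, weight is at least 70): (h) net 89−7=82 ≥ 70 — meets.
  Stage III.1 carried; the burden shifts to the accused.
Stage III.2 (accused, a prima facie showing, weight is at least 9): (i) net 63−68=-5 < 9 — fails.
  The accused does not carry Stage III.2.
The analysis ends at Stage III.2; the prosecution prevails on this issue.
Per-issue: Issue I → prosecution; Issue II → prosecution; Issue III → prosecution. The prosecution must prevail on every issue; overall, the prosecution prevails.

prosecution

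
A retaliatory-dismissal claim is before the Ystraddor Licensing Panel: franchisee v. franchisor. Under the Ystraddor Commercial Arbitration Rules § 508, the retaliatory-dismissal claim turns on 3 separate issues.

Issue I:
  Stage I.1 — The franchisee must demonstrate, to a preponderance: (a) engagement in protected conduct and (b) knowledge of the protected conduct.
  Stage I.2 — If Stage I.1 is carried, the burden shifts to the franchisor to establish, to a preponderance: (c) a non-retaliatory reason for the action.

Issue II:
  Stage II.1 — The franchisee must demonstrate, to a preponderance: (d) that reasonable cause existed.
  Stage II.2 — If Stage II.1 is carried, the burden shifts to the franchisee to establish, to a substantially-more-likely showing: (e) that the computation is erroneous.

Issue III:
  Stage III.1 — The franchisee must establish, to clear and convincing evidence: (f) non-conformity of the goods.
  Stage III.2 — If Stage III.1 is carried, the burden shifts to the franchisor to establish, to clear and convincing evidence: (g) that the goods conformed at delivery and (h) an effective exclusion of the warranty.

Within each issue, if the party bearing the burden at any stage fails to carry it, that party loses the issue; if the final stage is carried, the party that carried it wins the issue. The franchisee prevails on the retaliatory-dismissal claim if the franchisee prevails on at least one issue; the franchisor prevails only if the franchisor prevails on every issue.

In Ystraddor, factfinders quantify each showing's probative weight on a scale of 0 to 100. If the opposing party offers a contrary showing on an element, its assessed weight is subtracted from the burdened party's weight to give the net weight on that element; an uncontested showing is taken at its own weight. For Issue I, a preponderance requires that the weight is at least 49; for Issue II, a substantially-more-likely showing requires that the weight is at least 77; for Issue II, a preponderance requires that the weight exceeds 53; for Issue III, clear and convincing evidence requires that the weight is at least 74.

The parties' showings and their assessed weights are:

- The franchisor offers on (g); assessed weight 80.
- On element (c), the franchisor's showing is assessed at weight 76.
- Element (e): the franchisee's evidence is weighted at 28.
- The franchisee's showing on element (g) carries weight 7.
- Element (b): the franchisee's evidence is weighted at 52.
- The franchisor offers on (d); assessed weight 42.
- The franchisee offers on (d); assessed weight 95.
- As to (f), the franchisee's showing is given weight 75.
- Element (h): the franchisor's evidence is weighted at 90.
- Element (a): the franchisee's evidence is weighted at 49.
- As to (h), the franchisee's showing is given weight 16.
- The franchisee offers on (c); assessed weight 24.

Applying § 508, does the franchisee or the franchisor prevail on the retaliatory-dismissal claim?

— Issue I —
Stage I.1 (franchisee, a preponderance, weight is at least 49): (a) 49 ≥ 49 — meets; (b) 52 ≥ 49 — meets.
  All elements met. The burden passes to the franchisor.
Stage I.2 (franchisor, a preponderance, weight is at least 49): (c) net 76−24=52 ≥ 49 — meets.
  All elements met at the final stage.
With every stage satisfied, the franchisor prevails on this issue.
— Issue II —
At Stage II.1 the franchisee must meet a preponderance (weight exceeds 53): on (d) the weight is 95 less the opposing 42 gives net 53, which does not exceed 53, so (d) does not meet the standard.
  Not every element is met, so the franchisee fails to carry Stage II.1.
The analysis ends at Stage II.1; the franchisor prevails on this issue.
— Issue III —
At Stage III.1 the franchisee must meet clear and convincing evidence (weight is at least 74): on (f) the weight is 75, which does reach 74, so (f) meets the standard.
  Stage III.1 is satisfied; the onus moves to the franchisor.
At Stage III.2 the franchisor must meet clear and convincing evidence (weight is at least 74): on (g) the weight is 80 less the opposing 7 gives net 73, < 74, so (g) does not meet the standard; on (h) the weight is 90 less the opposing 16 gives net 74, ≥ 74, so (h) meets the standard.
  Not every element is met, so the franchisor fails to carry Stage III.2.
The franchisee prevails on this issue.
Per-issue: Issue I → franchisor; Issue II → franchisor; Issue III → franchisee. The franchisee must prevail on at least one issue; overall, the franchisee prevails.

franchisee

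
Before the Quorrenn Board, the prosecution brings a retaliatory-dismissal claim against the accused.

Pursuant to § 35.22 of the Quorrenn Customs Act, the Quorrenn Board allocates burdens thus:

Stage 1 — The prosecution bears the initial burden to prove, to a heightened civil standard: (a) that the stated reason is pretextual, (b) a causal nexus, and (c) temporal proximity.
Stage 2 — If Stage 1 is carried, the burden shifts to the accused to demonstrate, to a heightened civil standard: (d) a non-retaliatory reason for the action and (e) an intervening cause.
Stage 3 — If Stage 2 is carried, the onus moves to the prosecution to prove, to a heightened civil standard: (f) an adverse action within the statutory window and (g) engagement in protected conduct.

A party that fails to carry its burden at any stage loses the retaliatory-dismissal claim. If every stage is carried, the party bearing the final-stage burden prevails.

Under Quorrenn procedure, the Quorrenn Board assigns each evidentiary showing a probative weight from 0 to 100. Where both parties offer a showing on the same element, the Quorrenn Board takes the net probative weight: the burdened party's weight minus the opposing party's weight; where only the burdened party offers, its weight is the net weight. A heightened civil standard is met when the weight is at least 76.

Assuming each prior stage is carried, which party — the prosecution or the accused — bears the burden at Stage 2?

Stage 2's rule assigns the burden to the accused (to a heightened civil standard).

accused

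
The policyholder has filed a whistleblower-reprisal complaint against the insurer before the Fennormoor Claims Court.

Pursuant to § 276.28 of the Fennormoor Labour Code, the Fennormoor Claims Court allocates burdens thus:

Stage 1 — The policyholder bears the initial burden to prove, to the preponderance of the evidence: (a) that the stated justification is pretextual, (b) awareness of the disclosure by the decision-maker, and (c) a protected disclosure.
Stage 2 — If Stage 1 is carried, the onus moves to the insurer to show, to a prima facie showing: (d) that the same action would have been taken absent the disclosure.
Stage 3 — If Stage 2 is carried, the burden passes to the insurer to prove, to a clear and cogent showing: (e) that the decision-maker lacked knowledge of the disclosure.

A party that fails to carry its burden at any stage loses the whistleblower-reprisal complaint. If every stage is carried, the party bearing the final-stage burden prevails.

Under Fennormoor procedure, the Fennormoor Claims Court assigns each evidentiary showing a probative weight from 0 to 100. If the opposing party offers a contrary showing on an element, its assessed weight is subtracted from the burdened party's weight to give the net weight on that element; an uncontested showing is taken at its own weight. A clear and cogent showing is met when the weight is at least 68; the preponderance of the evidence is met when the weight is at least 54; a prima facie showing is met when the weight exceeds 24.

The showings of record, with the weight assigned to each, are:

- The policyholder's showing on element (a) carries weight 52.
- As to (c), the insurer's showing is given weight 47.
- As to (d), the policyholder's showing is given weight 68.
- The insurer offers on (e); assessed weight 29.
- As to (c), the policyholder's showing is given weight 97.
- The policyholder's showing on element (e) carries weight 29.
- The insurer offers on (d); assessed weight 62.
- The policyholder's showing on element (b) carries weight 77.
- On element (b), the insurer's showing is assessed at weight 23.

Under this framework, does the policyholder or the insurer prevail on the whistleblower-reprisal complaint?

insurer

Stage 1 — burden on policyholder; standard: the preponderance of the evidence (weight is at least 54).
    (a): 52 < 54 [not met]
    (b): 77 − 23 = 54 ≥ 54 [met]
    (c): 97 − 47 = 50 < 54 [not met]
  Stage 1 not carried; the policyholder fails its burden.
The analysis ends at Stage 1; the insurer prevails.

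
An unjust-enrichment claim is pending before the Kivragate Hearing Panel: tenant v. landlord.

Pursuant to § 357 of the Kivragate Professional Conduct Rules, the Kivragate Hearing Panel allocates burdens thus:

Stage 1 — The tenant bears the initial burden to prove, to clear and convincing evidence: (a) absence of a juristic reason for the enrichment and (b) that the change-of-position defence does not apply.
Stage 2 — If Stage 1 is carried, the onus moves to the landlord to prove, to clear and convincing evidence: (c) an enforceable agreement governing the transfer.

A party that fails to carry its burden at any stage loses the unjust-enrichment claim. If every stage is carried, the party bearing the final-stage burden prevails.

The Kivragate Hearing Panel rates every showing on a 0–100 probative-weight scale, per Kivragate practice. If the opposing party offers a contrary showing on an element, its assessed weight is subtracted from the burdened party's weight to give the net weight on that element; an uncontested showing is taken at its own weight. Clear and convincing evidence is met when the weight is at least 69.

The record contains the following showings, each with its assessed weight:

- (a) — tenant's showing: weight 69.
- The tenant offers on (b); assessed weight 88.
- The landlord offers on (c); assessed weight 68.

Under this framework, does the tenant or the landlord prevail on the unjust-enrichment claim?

tenant

Stage 1 (tenant, clear and convincing evidence, weight is at least 69): (a) 69 ≥ 69 — meets; (b) 88 ≥ 69 — meets.
  Stage 1 is satisfied; the onus moves to the landlord.
Stage 2 (landlord, clear and convincing evidence, weight is at least 69): (c) 68 < 69 — fails.
  Stage 2 not carried; the landlord fails its burden.
So the tenant prevails.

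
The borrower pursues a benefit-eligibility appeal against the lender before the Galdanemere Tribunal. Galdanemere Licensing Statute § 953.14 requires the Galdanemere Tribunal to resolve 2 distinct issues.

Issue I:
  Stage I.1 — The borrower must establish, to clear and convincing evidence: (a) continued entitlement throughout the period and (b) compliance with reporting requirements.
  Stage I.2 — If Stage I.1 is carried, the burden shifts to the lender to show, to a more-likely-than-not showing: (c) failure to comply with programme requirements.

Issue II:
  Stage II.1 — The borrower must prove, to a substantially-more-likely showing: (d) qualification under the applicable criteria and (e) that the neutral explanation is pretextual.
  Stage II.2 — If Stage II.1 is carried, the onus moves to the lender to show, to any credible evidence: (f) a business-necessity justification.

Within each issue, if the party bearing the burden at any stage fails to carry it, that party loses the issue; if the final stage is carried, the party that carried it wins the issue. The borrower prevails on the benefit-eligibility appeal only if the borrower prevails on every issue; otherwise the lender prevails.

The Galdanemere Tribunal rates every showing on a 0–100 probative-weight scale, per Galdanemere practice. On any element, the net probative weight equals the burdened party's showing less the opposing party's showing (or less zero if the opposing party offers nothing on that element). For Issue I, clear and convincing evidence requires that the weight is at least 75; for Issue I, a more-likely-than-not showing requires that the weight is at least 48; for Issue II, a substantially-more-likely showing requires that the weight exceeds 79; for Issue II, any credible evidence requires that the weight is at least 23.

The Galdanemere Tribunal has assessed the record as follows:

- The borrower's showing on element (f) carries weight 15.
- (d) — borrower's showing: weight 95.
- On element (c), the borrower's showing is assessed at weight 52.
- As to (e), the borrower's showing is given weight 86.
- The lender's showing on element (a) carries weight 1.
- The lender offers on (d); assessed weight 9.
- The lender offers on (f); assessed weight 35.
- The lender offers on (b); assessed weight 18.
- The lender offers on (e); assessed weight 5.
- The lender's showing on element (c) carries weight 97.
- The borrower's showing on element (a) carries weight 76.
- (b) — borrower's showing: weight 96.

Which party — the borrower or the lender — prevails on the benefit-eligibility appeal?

— Issue I —
At Stage I.1 the borrower must meet clear and convincing evidence (weight is at least 75): on (a) the weight is 76 less the opposing 1 gives net 75, ≥ 75, so (a) meets the standard; on (b) the weight is 96 less the opposing 18 gives net 78, ≥ 75, so (b) meets the standard.
  All elements met. The burden passes to the lender.
At Stage I.2 the lender must meet a more-likely-than-not showing (weight is at least 48): on (c) the weight is 97 less the opposing 52 gives net 45, < 48, so (c) does not meet the standard.
  Stage I.2 not carried; the lender fails its burden.
The analysis ends at Stage I.2; the borrower prevails on this issue.
— Issue II —
At Stage II.1 the borrower must meet a substantially-more-likely showing (weight exceeds 79): on (d) the weight is 95 less the opposing 9 gives net 86, which does exceed 79, so (d) meets the standard; on (e) the weight is 86 less the opposing 5 gives net 81, > 79, so (e) meets the standard.
  Stage II.1 is satisfied; the onus moves to the lender.
At Stage II.2 the lender must meet any credible evidence (weight is at least 23): on (f) the weight is 35 less the opposing 15 gives net 20, which does not reach 23, so (f) does not meet the standard.
  Not every element is met, so the lender fails to carry Stage II.2.
The borrower prevails on this issue.
Per-issue: Issue I → borrower; Issue II → borrower. The borrower must prevail on every issue; overall, the borrower prevails.

borrower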